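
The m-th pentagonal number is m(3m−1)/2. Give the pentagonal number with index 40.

2380

The 40th pentagonal number is n(3n−1)/2 with n = 40.
40·(3·40 − 1)/2 = 40·119/2 = 2380.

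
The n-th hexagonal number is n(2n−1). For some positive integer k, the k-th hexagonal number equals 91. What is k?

7

Set n(2n−1) = 91, giving 2n² − n − 91 = 0.
The discriminant is 1 + 8·91 = 729, and √729 = 27.
So n = (1 + 27) / 4 = 28/4 = 7.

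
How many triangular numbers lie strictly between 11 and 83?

8

The n-th triangular number is n(n+1)/2.
Smallest index with value > 11: n = 5 (giving 15).
Largest index with value < 83: n = 12 (giving 78).
Indices 5 through 12: 8 terms.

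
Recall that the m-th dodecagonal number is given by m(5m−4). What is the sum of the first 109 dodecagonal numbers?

Σ i(5i−4) = 5Σi² − 4Σi over i = 1..109.
Σi = 5995 and Σi² = 437635.
5·437635 − 4·5995 = 2164195.

2164195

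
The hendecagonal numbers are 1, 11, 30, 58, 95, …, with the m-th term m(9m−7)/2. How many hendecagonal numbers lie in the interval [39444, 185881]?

The n-th hendecagonal number is n(9n−7)/2.
Smallest index with value ≥ 39444: n = 95 (giving 40280).
Largest index with value ≤ 185881: n = 203 (giving 184730).
Indices 95 through 203: 109 terms.

109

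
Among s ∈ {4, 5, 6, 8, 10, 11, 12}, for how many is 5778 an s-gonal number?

s = 4: P(4, 76) = 5776 and P(4, 77) = 5929; 5778 is not s-gonal.
s = 5: P(5, 62) = 5735 and P(5, 63) = 5922; 5778 is not s-gonal.
s = 6: P(6, 54) = 5778. ✓
s = 8: P(8, 44) = 5720 and P(8, 45) = 5985; 5778 is not s-gonal.
s = 10: P(10, 38) = 5662 and P(10, 39) = 5967; 5778 is not s-gonal.
s = 11: P(11, 36) = 5706 and P(11, 37) = 6031; 5778 is not s-gonal.
s = 12: P(12, 34) = 5644 and P(12, 35) = 5985; 5778 is not s-gonal.
Hits: s ∈ {6} → 1.

1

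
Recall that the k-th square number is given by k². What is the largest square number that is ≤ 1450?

Solve n² ≤ 1450 for integer n.
n = 38 gives 1444 ≤ 1450, while n = 39 gives 1521 > 1450; so the answer is 1444.

1444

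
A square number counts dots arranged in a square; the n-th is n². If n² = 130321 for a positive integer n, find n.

361

We need n² = 130321, so n = √130321 = 361.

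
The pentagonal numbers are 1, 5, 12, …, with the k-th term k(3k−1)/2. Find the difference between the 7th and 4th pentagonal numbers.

7·(3·7 − 1)/2 = 70 and 4·(3·4 − 1)/2 = 22.
Difference: 70 − 22 = 48.

48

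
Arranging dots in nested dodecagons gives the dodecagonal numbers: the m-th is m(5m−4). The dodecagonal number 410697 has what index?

Set n(5n−4) = 410697, giving 5n² − 4n − 410697 = 0.
The discriminant is 16 + 20·410697 = 8213956, and √8213956 = 2866.
So n = (4 + 2866) / 10 = 2870/10 = 287.

287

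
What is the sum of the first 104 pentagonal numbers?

Σ i(3i−1)/2 = (3Σi² − Σi) / 2 over i = 1..104.
Σi = 5460 and Σi² = 380380.
(3·380380 − 1·5460) / 2 = 1135680/2 = 567840.

567840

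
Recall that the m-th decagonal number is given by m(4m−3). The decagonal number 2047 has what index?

23

Set n(4n−3) = 2047, giving 4n² − 3n − 2047 = 0.
The discriminant is 9 + 16·2047 = 32761, and √32761 = 181.
So n = (3 + 181) / 8 = 184/8 = 23.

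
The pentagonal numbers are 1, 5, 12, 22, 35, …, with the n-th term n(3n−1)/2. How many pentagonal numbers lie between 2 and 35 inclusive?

4

The n-th pentagonal number is n(3n−1)/2.
Smallest index with value ≥ 2: n = 2 (giving 5).
Largest index with value ≤ 35: n = 5 (giving 35).
Indices 2 through 5: 4 terms.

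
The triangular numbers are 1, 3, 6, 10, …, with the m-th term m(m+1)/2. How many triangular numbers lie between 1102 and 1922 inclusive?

The n-th triangular number is n(n+1)/2.
Smallest index with value ≥ 1102: n = 47 (giving 1128).
Largest index with value ≤ 1922: n = 61 (giving 1891).
Indices 47 through 61: 15 terms.

15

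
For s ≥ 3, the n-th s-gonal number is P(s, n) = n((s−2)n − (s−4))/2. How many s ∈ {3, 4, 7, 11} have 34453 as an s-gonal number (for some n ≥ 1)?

1

s = 3: P(3, 262) = 34453. ✓
s = 4: P(4, 185) = 34225 and P(4, 186) = 34596; 34453 is not s-gonal.
s = 7: P(7, 117) = 34047 and P(7, 118) = 34633; 34453 is not s-gonal.
s = 11: P(11, 87) = 33756 and P(11, 88) = 34540; 34453 is not s-gonal.
Hits: s ∈ {3} → 1.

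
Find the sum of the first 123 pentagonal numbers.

Σ i(3i−1)/2 = (3Σi² − Σi) / 2 over i = 1..123.
Σi = 7626 and Σi² = 627874.
(3·627874 − 1·7626) / 2 = 1875996/2 = 937998.

937998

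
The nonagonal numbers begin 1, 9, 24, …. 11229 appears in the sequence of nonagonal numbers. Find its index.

57

Set n(7n−5)/2 = 11229, giving 7n² − 5n − 22458 = 0.
So n = (5 + 793) / 14 = 798/14 = 57.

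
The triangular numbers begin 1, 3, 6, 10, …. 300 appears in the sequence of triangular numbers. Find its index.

Set n(n+1)/2 = 300, giving n² + n − 600 = 0.
The discriminant is 1 + 8·300 = 2401, and √2401 = 49.
So n = (-1 + 49) / 2 = 48/2 = 24.

24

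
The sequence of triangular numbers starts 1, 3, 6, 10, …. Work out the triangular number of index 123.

123·124/2 = 15252/2 = 7626.

7626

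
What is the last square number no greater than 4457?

Solve n² ≤ 4457 for integer n.
n = 66 gives 4356 ≤ 4457, while n = 67 gives 4489 > 4457; so the answer is 4356.

4356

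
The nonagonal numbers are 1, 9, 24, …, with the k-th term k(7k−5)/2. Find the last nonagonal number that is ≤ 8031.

Solve n(7n−5)/2 ≤ 8031 for integer n.
n = 48 gives 7944 ≤ 8031, while n = 49 gives 8281 > 8031; so the answer is 7944.

7944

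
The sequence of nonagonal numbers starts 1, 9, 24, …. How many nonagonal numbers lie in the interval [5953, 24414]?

42

The n-th nonagonal number is n(7n−5)/2.
Smallest index with value ≥ 5953: n = 42 (giving 6069).
Largest index with value ≤ 24414: n = 83 (giving 23904).
Indices 42 through 83: 42 terms.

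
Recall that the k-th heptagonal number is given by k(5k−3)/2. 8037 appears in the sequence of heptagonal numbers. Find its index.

Set n(5n−3)/2 = 8037, giving 5n² − 3n − 16074 = 0.
The discriminant is 9 + 40·8037 = 321489, and √321489 = 567.
So n = (3 + 567) / 10 = 570/10 = 57.

57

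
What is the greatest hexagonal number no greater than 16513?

16471

Solve n(2n−1) ≤ 16513 for integer n.
n = 91 gives 16471 ≤ 16513, while n = 92 gives 16836 > 16513; so the answer is 16471.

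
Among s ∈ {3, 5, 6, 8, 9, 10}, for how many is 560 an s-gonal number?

1

s = 3: P(3, 32) = 528 and P(3, 33) = 561; 560 is not s-gonal.
s = 5: P(5, 19) = 532 and P(5, 20) = 590; 560 is not s-gonal.
s = 6: P(6, 16) = 496 and P(6, 17) = 561; 560 is not s-gonal.
s = 8: P(8, 14) = 560. ✓
s = 9: P(9, 13) = 559 and P(9, 14) = 651; 560 is not s-gonal.
s = 10: P(10, 12) = 540 and P(10, 13) = 637; 560 is not s-gonal.
Hits: s ∈ {8} → 1.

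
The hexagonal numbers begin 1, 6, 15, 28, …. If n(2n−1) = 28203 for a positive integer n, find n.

119

Set n(2n−1) = 28203, giving 2n² − n − 28203 = 0.
So n = (1 + 475) / 4 = 476/4 = 119.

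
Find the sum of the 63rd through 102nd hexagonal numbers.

551860

Σ i(2i−1) = 2Σi² − Σi over i = 63..102.
Σi = 5253 − 1953 = 3300 and Σi² = 358955 − 81375 = 277580.
2·277580 − 1·3300 = 551860.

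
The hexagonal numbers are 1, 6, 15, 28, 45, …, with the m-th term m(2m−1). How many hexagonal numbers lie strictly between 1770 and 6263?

The n-th hexagonal number is n(2n−1).
Smallest index with value > 1770: n = 31 (giving 1891).
Largest index with value < 6263: n = 56 (giving 6216).
Indices 31 through 56: 26 terms.

26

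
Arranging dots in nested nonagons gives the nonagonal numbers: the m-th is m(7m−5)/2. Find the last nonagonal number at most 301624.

Solve n(7n−5)/2 ≤ 301624 for integer n.
n = 293 gives 299739 ≤ 301624, while n = 294 gives 301791 > 301624; so the answer is 299739.

299739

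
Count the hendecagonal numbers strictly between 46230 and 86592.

38

The n-th hendecagonal number is n(9n−7)/2.
Smallest index with value > 46230: n = 102 (giving 46461).
Largest index with value < 86592: n = 139 (giving 86458).
Indices 102 through 139: 38 terms.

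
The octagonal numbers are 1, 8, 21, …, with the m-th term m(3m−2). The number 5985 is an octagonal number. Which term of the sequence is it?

45

Set n(3n−2) = 5985, giving 3n² − 2n − 5985 = 0.
So n = (2 + 268) / 6 = 270/6 = 45.
Check: 45·(3·45 − 2) = 5985. ✓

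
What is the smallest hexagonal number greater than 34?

Solve n(2n−1) > 34 for integer n.
The largest n with value ≤ 34 is 4 (since 28 ≤ 34 < 45), so the first above is n = 5, value 45.

45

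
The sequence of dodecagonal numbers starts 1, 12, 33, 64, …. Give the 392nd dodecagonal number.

766752

The 392nd dodecagonal number is n(5n−4) with n = 392.
392·(5·392 − 4) = 392·1956 = 766752.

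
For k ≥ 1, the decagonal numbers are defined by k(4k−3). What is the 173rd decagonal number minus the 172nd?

1377

Consecutive decagonal numbers differ by 8n − 7: here 8·173 − 7 = 1377.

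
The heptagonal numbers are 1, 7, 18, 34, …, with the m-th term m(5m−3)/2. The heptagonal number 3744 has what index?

39

Set n(5n−3)/2 = 3744, giving 5n² − 3n − 7488 = 0.
The discriminant is 9 + 40·3744 = 149769, and √149769 = 387.
So n = (3 + 387) / 10 = 390/10 = 39.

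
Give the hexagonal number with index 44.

3828

The 44th hexagonal number is n(2n−1) with n = 44.
44·(2·44 − 1) = 44·87 = 3828.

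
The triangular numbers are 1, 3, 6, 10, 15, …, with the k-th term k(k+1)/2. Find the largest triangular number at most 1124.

1081

Solve n(n+1)/2 ≤ 1124 for integer n.
n = 46 gives 1081 ≤ 1124, while n = 47 gives 1128 > 1124; so the answer is 1081.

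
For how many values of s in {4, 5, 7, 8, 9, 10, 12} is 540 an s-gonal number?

s = 4: P(4, 23) = 529 and P(4, 24) = 576; 540 is not s-gonal.
s = 5: P(5, 19) = 532 and P(5, 20) = 590; 540 is not s-gonal.
s = 7: P(7, 15) = 540. ✓
s = 8: P(8, 13) = 481 and P(8, 14) = 560; 540 is not s-gonal.
s = 9: P(9, 12) = 474 and P(9, 13) = 559; 540 is not s-gonal.
s = 10: P(10, 12) = 540. ✓
s = 12: P(12, 10) = 460 and P(12, 11) = 561; 540 is not s-gonal.
Hits: s ∈ {7, 10} → 2.

2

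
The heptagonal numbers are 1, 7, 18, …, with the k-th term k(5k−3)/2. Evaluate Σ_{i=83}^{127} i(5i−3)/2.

1252200

Σ i(5i−3)/2 = (5Σi² − 3Σi) / 2 over i = 83..127.
Σi = 8128 − 3403 = 4725 and Σi² = 690880 − 187165 = 503715.
(5·503715 − 3·4725) / 2 = 2504400/2 = 1252200.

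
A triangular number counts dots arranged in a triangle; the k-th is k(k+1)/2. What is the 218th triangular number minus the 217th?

218

Consecutive triangular numbers differ by n: T_{218} − T_{217} = 218.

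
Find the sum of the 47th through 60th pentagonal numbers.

60074

Σ i(3i−1)/2 = (3Σi² − Σi) / 2 over i = 47..60.
Σi = 1830 − 1081 = 749 and Σi² = 73810 − 33511 = 40299.
(3·40299 − 1·749) / 2 = 120148/2 = 60074.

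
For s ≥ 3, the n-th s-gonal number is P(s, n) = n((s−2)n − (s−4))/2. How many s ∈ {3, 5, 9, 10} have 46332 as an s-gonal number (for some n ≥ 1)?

1

s = 3: P(3, 303) = 46056 and P(3, 304) = 46360; 46332 is not s-gonal.
s = 5: P(5, 175) = 45850 and P(5, 176) = 46376; 46332 is not s-gonal.
s = 9: P(9, 115) = 46000 and P(9, 116) = 46806; 46332 is not s-gonal.
s = 10: P(10, 108) = 46332. ✓
Hits: s ∈ {10} → 1.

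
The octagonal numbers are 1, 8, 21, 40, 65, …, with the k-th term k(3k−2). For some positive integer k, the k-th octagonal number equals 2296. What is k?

28

Set n(3n−2) = 2296, giving 3n² − 2n − 2296 = 0.
The discriminant is 4 + 12·2296 = 27556, and √27556 = 166.
So n = (2 + 166) / 6 = 168/6 = 28.
Check: 28·(3·28 − 2) = 2296. ✓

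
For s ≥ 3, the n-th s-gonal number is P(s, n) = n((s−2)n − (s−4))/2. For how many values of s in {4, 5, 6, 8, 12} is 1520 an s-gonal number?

1

s = 4: P(4, 38) = 1444 and P(4, 39) = 1521; 1520 is not s-gonal.
s = 5: P(5, 32) = 1520. ✓
s = 6: P(6, 27) = 1431 and P(6, 28) = 1540; 1520 is not s-gonal.
s = 8: P(8, 22) = 1408 and P(8, 23) = 1541; 1520 is not s-gonal.
s = 12: P(12, 17) = 1377 and P(12, 18) = 1548; 1520 is not s-gonal.
Hits: s ∈ {5} → 1.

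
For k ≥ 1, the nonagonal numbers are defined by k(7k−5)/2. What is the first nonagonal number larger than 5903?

6069

Solve n(7n−5)/2 > 5903 for integer n.
The largest n with value ≤ 5903 is 41 (since 5781 ≤ 5903 < 6069), so the first above is n = 42, value 6069.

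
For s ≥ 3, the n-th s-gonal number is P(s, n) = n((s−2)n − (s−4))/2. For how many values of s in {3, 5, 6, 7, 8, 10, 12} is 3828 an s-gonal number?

s = 3: P(3, 87) = 3828. ✓
s = 5: P(5, 50) = 3725 and P(5, 51) = 3876; 3828 is not s-gonal.
s = 6: P(6, 44) = 3828. ✓
s = 7: P(7, 39) = 3744 and P(7, 40) = 3940; 3828 is not s-gonal.
s = 8: P(8, 36) = 3816 and P(8, 37) = 4033; 3828 is not s-gonal.
s = 10: P(10, 31) = 3751 and P(10, 32) = 4000; 3828 is not s-gonal.
s = 12: P(12, 28) = 3808 and P(12, 29) = 4089; 3828 is not s-gonal.
Hits: s ∈ {3, 6} → 2.

2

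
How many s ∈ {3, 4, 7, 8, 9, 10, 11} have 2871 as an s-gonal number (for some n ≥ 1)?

1

s = 3: P(3, 75) = 2850 and P(3, 76) = 2926; 2871 is not s-gonal.
s = 4: P(4, 53) = 2809 and P(4, 54) = 2916; 2871 is not s-gonal.
s = 7: P(7, 34) = 2839 and P(7, 35) = 3010; 2871 is not s-gonal.
s = 8: P(8, 31) = 2821 and P(8, 32) = 3008; 2871 is not s-gonal.
s = 9: P(9, 29) = 2871. ✓
s = 10: P(10, 27) = 2835 and P(10, 28) = 3052; 2871 is not s-gonal.
s = 11: P(11, 25) = 2725 and P(11, 26) = 2951; 2871 is not s-gonal.
Hits: s ∈ {9} → 1.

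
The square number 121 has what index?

11

We need n² = 121, so n = √121 = 11.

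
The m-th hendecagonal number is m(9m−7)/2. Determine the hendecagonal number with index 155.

107570

The 155th hendecagonal number is n(9n−7)/2 with n = 155.
155·(9·155 − 7)/2 = 155·1388/2 = 155·694 = 107570.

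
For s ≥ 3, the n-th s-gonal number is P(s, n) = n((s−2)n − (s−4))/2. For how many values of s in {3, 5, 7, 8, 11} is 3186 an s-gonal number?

s = 3: P(3, 79) = 3160 and P(3, 80) = 3240; 3186 is not s-gonal.
s = 5: P(5, 46) = 3151 and P(5, 47) = 3290; 3186 is not s-gonal.
s = 7: P(7, 36) = 3186. ✓
s = 8: P(8, 32) = 3008 and P(8, 33) = 3201; 3186 is not s-gonal.
s = 11: P(11, 27) = 3186. ✓
Hits: s ∈ {7, 11} → 2.

2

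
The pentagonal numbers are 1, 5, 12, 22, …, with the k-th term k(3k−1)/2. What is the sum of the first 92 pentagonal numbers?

Σ i(3i−1)/2 = (3Σi² − Σi) / 2 over i = 1..92.
Σi = 4278 and Σi² = 263810.
(3·263810 − 1·4278) / 2 = 787152/2 = 393576.

393576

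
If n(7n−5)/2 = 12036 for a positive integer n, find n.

Set n(7n−5)/2 = 12036, giving 7n² − 5n − 24072 = 0.
The discriminant is 25 + 56·12036 = 674041, and √674041 = 821.
So n = (5 + 821) / 14 = 826/14 = 59.

59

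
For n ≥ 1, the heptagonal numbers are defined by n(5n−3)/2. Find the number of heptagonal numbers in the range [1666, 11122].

41

The n-th heptagonal number is n(5n−3)/2.
Smallest index with value ≥ 1666: n = 27 (giving 1782).
Largest index with value ≤ 11122: n = 67 (giving 11122).
Indices 27 through 67: 41 terms.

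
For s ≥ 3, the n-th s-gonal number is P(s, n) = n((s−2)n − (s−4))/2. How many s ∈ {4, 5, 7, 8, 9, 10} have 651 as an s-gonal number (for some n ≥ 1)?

s = 4: P(4, 25) = 625 and P(4, 26) = 676; 651 is not s-gonal.
s = 5: P(5, 21) = 651. ✓
s = 7: P(7, 16) = 616 and P(7, 17) = 697; 651 is not s-gonal.
s = 8: P(8, 15) = 645 and P(8, 16) = 736; 651 is not s-gonal.
s = 9: P(9, 14) = 651. ✓
s = 10: P(10, 13) = 637 and P(10, 14) = 742; 651 is not s-gonal.
Hits: s ∈ {5, 9} → 2.

2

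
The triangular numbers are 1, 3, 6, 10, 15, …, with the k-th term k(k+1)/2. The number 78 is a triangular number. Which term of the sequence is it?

Set n(n+1)/2 = 78, giving n² + n − 156 = 0.
The discriminant is 1 + 8·78 = 625, and √625 = 25.
So n = (-1 + 25) / 2 = 24/2 = 12.

12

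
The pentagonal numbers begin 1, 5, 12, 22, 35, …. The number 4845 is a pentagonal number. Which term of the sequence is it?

57

Set n(3n−1)/2 = 4845, giving 3n² − n − 9690 = 0.
The discriminant is 1 + 24·4845 = 116281, and √116281 = 341.
So n = (1 + 341) / 6 = 342/6 = 57.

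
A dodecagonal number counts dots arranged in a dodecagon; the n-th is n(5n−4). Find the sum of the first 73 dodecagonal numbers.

Σ i(5i−4) = 5Σi² − 4Σi over i = 1..73.
Σi = 2701 and Σi² = 132349.
5·132349 − 4·2701 = 650941.

650941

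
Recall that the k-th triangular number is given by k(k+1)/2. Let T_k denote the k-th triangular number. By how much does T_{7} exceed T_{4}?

18

7·8/2 = 28 and 4·5/2 = 10.
Difference: 28 − 10 = 18.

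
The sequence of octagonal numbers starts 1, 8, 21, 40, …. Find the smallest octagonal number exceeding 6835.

Solve n(3n−2) > 6835 for integer n.
The largest n with value ≤ 6835 is 48 (since 6816 ≤ 6835 < 7105), so the first above is n = 49, value 7105.

7105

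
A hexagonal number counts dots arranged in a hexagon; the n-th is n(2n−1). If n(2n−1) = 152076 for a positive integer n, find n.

Set n(2n−1) = 152076, giving 2n² − n − 152076 = 0.
So n = (1 + 1103) / 4 = 1104/4 = 276.

276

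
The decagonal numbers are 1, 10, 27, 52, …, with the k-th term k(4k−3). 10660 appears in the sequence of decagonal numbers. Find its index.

52

Set n(4n−3) = 10660, giving 4n² − 3n − 10660 = 0.
The discriminant is 9 + 16·10660 = 170569, and √170569 = 413.
So n = (3 + 413) / 8 = 416/8 = 52.
Check: 52·(4·52 − 3) = 10660. ✓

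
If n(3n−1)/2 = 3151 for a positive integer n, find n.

46

Set n(3n−1)/2 = 3151, giving 3n² − n − 6302 = 0.
The discriminant is 1 + 24·3151 = 75625, and √75625 = 275.
So n = (1 + 275) / 6 = 276/6 = 46.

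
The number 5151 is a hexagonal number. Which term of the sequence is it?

51

Set n(2n−1) = 5151, giving 2n² − n − 5151 = 0.
So n = (1 + 203) / 4 = 204/4 = 51.
Check: 51·(2·51 − 1) = 5151. ✓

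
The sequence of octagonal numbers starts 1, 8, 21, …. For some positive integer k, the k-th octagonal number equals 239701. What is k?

283

Set n(3n−2) = 239701, giving 3n² − 2n − 239701 = 0.
So n = (2 + 1696) / 6 = 1698/6 = 283.
Check: 283·(3·283 − 2) = 239701. ✓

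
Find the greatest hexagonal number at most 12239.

12090

Solve n(2n−1) ≤ 12239 for integer n.
n = 78 gives 12090 ≤ 12239, while n = 79 gives 12403 > 12239; so the answer is 12090.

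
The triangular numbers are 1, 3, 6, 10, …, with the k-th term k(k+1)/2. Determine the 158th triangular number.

12561

The 158th triangular number is n(n+1)/2 with n = 158.
158·159/2 = 25122/2 = 12561.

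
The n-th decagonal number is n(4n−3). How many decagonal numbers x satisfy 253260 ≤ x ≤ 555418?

The n-th decagonal number is n(4n−3).
Smallest index with value ≥ 253260: n = 252 (giving 253260).
Largest index with value ≤ 555418: n = 373 (giving 555397).
Indices 252 through 373: 122 terms.

122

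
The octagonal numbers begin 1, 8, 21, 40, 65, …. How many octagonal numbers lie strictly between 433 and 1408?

The n-th octagonal number is n(3n−2).
Smallest index with value > 433: n = 13 (giving 481).
Largest index with value < 1408: n = 21 (giving 1281).
Indices 13 through 21: 9 terms.

9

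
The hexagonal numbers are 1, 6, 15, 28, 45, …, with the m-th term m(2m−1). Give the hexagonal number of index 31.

1891

The 31st hexagonal number is n(2n−1) with n = 31.
31·(2·31 − 1) = 31·61 = 1891.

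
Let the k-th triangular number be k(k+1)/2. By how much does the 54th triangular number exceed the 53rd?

Consecutive triangular numbers differ by n: T_{54} − T_{53} = 54.

54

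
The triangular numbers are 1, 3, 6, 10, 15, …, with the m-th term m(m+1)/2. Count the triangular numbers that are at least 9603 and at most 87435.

279

The n-th triangular number is n(n+1)/2.
Smallest index with value ≥ 9603: n = 139 (giving 9730).
Largest index with value ≤ 87435: n = 417 (giving 87153).
Indices 139 through 417: 279 terms.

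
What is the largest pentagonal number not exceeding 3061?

Solve n(3n−1)/2 ≤ 3061 for integer n.
n = 45 gives 3015 ≤ 3061, while n = 46 gives 3151 > 3061; so the answer is 3015.

3015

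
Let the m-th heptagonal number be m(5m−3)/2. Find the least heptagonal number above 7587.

7756

Solve n(5n−3)/2 > 7587 for integer n.
The largest n with value ≤ 7587 is 55 (since 7480 ≤ 7587 < 7756), so the first above is n = 56, value 7756.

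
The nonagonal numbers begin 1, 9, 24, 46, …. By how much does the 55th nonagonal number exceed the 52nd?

1116

55·(7·55 − 5)/2 = 10450 and 52·(7·52 − 5)/2 = 9334.
Difference: 10450 − 9334 = 1116.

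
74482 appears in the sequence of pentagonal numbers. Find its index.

Set n(3n−1)/2 = 74482, giving 3n² − n − 148964 = 0.
The discriminant is 1 + 24·74482 = 1787569, and √1787569 = 1337.
So n = (1 + 1337) / 6 = 1338/6 = 223.
Check: 223·(3·223 − 1)/2 = 74482. ✓

223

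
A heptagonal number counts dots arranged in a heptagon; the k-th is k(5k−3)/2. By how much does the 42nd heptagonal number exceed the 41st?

Consecutive heptagonal numbers differ by 5n − 4: here 5·42 − 4 = 206.

206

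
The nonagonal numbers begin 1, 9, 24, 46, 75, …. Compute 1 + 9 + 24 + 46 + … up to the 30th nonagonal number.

31930

Σ i(7i−5)/2 = (7Σi² − 5Σi) / 2 over i = 1..30.
Σi = 465 and Σi² = 9455.
(7·9455 − 5·465) / 2 = 63860/2 = 31930.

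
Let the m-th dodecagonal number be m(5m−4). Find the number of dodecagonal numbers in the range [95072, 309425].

111

The n-th dodecagonal number is n(5n−4).
Smallest index with value ≥ 95072: n = 139 (giving 96049).
Largest index with value ≤ 309425: n = 249 (giving 309009).
Indices 139 through 249: 111 terms.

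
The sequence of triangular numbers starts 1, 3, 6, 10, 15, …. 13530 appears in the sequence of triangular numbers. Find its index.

Set n(n+1)/2 = 13530, giving n² + n − 27060 = 0.
The discriminant is 1 + 8·13530 = 108241, and √108241 = 329.
So n = (-1 + 329) / 2 = 328/2 = 164.

164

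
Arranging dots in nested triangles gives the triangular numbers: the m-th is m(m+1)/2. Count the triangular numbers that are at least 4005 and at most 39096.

The n-th triangular number is n(n+1)/2.
Smallest index with value ≥ 4005: n = 89 (giving 4005).
Largest index with value ≤ 39096: n = 279 (giving 39060).
Indices 89 through 279: 191 terms.

191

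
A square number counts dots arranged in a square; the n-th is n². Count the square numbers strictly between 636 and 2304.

22

The n-th square number is n².
Smallest index with value > 636: n = 26 (giving 676).
Largest index with value < 2304: n = 47 (giving 2209).
Indices 26 through 47: 22 terms.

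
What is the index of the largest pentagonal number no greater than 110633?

271

Solve n(3n−1)/2 ≤ 110633 for integer n.
n = 271 gives 110026 ≤ 110633, while n = 272 gives 110840 > 110633; so the answer is index 271.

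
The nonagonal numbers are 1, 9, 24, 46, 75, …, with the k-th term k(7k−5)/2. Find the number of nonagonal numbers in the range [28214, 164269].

The n-th nonagonal number is n(7n−5)/2.
Smallest index with value ≥ 28214: n = 91 (giving 28756).
Largest index with value ≤ 164269: n = 217 (giving 164269).
Indices 91 through 217: 127 terms.

127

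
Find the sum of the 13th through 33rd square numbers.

11879

Σ_{i=13}^{33} i² = 12529 − 650 = 11879.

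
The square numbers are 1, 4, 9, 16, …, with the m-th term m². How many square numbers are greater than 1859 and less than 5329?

The n-th square number is n².
Smallest index with value > 1859: n = 44 (giving 1936).
Largest index with value < 5329: n = 72 (giving 5184).
Indices 44 through 72: 29 terms.

29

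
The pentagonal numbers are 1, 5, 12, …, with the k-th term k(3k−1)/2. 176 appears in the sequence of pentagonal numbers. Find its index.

Set n(3n−1)/2 = 176, giving 3n² − n − 352 = 0.
The discriminant is 1 + 24·176 = 4225, and √4225 = 65.
So n = (1 + 65) / 6 = 66/6 = 11.

11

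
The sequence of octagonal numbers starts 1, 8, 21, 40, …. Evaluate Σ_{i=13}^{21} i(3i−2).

Σ i(3i−2) = 3Σi² − 2Σi over i = 13..21.
Σi = 231 − 78 = 153 and Σi² = 3311 − 650 = 2661.
3·2661 − 2·153 = 7677.

7677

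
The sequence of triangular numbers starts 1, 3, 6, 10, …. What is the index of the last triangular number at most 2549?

Solve n(n+1)/2 ≤ 2549 for integer n.
n = 70 gives 2485 ≤ 2549, while n = 71 gives 2556 > 2549; so the answer is index 70.

70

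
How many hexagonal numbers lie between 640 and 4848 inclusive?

31

The n-th hexagonal number is n(2n−1).
Smallest index with value ≥ 640: n = 19 (giving 703).
Largest index with value ≤ 4848: n = 49 (giving 4753).
Indices 19 through 49: 31 terms.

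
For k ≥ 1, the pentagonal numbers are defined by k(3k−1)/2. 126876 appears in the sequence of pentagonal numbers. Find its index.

Set n(3n−1)/2 = 126876, giving 3n² − n − 253752 = 0.
The discriminant is 1 + 24·126876 = 3045025, and √3045025 = 1745.
So n = (1 + 1745) / 6 = 1746/6 = 291.

291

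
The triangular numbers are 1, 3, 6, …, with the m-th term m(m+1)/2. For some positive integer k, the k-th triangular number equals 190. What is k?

19

Set n(n+1)/2 = 190, giving n² + n − 380 = 0.
The discriminant is 1 + 8·190 = 1521, and √1521 = 39.
So n = (-1 + 39) / 2 = 38/2 = 19.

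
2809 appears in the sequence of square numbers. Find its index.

We need n² = 2809, so n = √2809 = 53.
Check: 53² = 2809. ✓

53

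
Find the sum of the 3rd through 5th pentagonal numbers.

Σ i(3i−1)/2 = (3Σi² − Σi) / 2 over i = 3..5.
Σi = 15 − 3 = 12 and Σi² = 55 − 5 = 50.
(3·50 − 1·12) / 2 = 138/2 = 69.

69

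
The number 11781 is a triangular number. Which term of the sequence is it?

153

Set n(n+1)/2 = 11781, giving n² + n − 23562 = 0.
The discriminant is 1 + 8·11781 = 94249, and √94249 = 307.
So n = (-1 + 307) / 2 = 306/2 = 153.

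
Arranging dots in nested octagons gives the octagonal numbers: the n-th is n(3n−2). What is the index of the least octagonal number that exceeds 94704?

Solve n(3n−2) > 94704 for integer n.
The largest n with value ≤ 94704 is 178 (since 94696 ≤ 94704 < 95765), so the first above is n = 179, value 95765.

179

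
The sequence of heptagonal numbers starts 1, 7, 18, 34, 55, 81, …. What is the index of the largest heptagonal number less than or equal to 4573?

Solve n(5n−3)/2 ≤ 4573 for integer n.
n = 43 gives 4558 ≤ 4573, while n = 44 gives 4774 > 4573; so the answer is index 43.

43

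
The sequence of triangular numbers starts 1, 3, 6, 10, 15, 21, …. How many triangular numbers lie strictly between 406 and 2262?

The n-th triangular number is n(n+1)/2.
Smallest index with value > 406: n = 29 (giving 435).
Largest index with value < 2262: n = 66 (giving 2211).
Indices 29 through 66: 38 terms.

38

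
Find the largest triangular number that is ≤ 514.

Solve n(n+1)/2 ≤ 514 for integer n.
n = 31 gives 496 ≤ 514, while n = 32 gives 528 > 514; so the answer is 496.

496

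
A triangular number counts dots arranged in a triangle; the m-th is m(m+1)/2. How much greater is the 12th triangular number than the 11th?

Consecutive triangular numbers differ by n: T_{12} − T_{11} = 12.

12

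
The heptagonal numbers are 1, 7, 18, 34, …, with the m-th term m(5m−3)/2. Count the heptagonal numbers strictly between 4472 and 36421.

The n-th heptagonal number is n(5n−3)/2.
Smallest index with value > 4472: n = 43 (giving 4558).
Largest index with value < 36421: n = 120 (giving 35820).
Indices 43 through 120: 78 terms.

78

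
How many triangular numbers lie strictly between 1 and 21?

4

The n-th triangular number is n(n+1)/2.
Smallest index with value > 1: n = 2 (giving 3).
Largest index with value < 21: n = 5 (giving 15).
Indices 2 through 5: 4 terms.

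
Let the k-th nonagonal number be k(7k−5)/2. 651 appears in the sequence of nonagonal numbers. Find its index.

Set n(7n−5)/2 = 651, giving 7n² − 5n − 1302 = 0.
The discriminant is 25 + 56·651 = 36481, and √36481 = 191.
So n = (5 + 191) / 14 = 196/14 = 14.

14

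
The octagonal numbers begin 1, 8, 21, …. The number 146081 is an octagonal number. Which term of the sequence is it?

Set n(3n−2) = 146081, giving 3n² − 2n − 146081 = 0.
So n = (2 + 1324) / 6 = 1326/6 = 221.
Check: 221·(3·221 − 2) = 146081. ✓

221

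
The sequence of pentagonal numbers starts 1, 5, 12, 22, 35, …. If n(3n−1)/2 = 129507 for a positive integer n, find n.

Set n(3n−1)/2 = 129507, giving 3n² − n − 259014 = 0.
The discriminant is 1 + 24·129507 = 3108169, and √3108169 = 1763.
So n = (1 + 1763) / 6 = 1764/6 = 294.

294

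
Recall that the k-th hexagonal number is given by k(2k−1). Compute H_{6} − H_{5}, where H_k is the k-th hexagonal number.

Consecutive hexagonal numbers differ by 4n − 3: here 4·6 − 3 = 21.

21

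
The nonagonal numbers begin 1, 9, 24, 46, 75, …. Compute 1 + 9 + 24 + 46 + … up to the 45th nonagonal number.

107295

Σ i(7i−5)/2 = (7Σi² − 5Σi) / 2 over i = 1..45.
Σi = 1035 and Σi² = 31395.
(7·31395 − 5·1035) / 2 = 214590/2 = 107295.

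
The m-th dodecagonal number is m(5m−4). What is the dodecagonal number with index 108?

The 108th dodecagonal number is n(5n−4) with n = 108.
108·(5·108 − 4) = 108·536 = 57888.

57888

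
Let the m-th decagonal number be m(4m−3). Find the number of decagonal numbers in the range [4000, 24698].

The n-th decagonal number is n(4n−3).
Smallest index with value ≥ 4000: n = 32 (giving 4000).
Largest index with value ≤ 24698: n = 78 (giving 24102).
Indices 32 through 78: 47 terms.

47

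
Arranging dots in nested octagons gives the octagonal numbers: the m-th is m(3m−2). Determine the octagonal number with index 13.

481

The 13th octagonal number is n(3n−2) with n = 13.
13·(3·13 − 2) = 13·37 = 481.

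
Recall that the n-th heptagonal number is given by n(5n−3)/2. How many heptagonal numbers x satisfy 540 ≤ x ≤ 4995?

31

The n-th heptagonal number is n(5n−3)/2.
Smallest index with value ≥ 540: n = 15 (giving 540).
Largest index with value ≤ 4995: n = 45 (giving 4995).
Indices 15 through 45: 31 terms.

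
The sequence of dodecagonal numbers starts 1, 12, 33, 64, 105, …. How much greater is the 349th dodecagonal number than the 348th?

3481

Consecutive dodecagonal numbers differ by 10n − 9: here 10·349 − 9 = 3481.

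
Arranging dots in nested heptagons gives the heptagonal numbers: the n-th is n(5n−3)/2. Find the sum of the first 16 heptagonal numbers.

Σ i(5i−3)/2 = (5Σi² − 3Σi) / 2 over i = 1..16.
Σi = 136 and Σi² = 1496.
(5·1496 − 3·136) / 2 = 7072/2 = 3536.

3536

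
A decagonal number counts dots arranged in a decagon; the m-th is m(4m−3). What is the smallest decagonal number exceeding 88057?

Solve n(4n−3) > 88057 for integer n.
The largest n with value ≤ 88057 is 148 (since 87172 ≤ 88057 < 88357), so the first above is n = 149, value 88357.

88357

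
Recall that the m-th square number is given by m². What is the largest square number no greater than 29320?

29241

Solve n² ≤ 29320 for integer n.
n = 171 gives 29241 ≤ 29320, while n = 172 gives 29584 > 29320; so the answer is 29241.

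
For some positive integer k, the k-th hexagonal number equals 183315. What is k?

Set n(2n−1) = 183315, giving 2n² − n − 183315 = 0.
So n = (1 + 1211) / 4 = 1212/4 = 303.
Check: 303·(2·303 − 1) = 183315. ✓

303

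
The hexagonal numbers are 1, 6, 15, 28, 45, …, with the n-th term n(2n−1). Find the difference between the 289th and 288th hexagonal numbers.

Consecutive hexagonal numbers differ by 4n − 3: here 4·289 − 3 = 1153.

1153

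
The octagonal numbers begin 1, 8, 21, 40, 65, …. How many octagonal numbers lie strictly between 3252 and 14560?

The n-th octagonal number is n(3n−2).
Smallest index with value > 3252: n = 34 (giving 3400).
Largest index with value < 14560: n = 69 (giving 14145).
Indices 34 through 69: 36 terms.

36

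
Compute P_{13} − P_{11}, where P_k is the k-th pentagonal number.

13·(3·13 − 1)/2 = 247 and 11·(3·11 − 1)/2 = 176.
Difference: 247 − 176 = 71.

71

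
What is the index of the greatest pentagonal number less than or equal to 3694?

49

Solve n(3n−1)/2 ≤ 3694 for integer n.
n = 49 gives 3577 ≤ 3694, while n = 50 gives 3725 > 3694; so the answer is index 49.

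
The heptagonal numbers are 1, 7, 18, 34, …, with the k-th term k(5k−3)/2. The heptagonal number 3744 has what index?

39

Set n(5n−3)/2 = 3744, giving 5n² − 3n − 7488 = 0.
The discriminant is 9 + 40·3744 = 149769, and √149769 = 387.
So n = (3 + 387) / 10 = 390/10 = 39.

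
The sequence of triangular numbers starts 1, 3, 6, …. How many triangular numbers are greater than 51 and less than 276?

The n-th triangular number is n(n+1)/2.
Smallest index with value > 51: n = 10 (giving 55).
Largest index with value < 276: n = 22 (giving 253).
Indices 10 through 22: 13 terms.

13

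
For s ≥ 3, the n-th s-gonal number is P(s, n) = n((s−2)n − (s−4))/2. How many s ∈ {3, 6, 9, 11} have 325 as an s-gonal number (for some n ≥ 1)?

s = 3: P(3, 25) = 325. ✓
s = 6: P(6, 13) = 325. ✓
s = 9: P(9, 10) = 325. ✓
s = 11: P(11, 8) = 260 and P(11, 9) = 333; 325 is not s-gonal.
Hits: s ∈ {3, 6, 9} → 3.

3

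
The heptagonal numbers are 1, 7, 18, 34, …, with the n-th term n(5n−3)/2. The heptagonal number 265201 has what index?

Set n(5n−3)/2 = 265201, giving 5n² − 3n − 530402 = 0.
So n = (3 + 3257) / 10 = 3260/10 = 326.

326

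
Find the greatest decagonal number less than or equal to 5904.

Solve n(4n−3) ≤ 5904 for integer n.
n = 38 gives 5662 ≤ 5904, while n = 39 gives 5967 > 5904; so the answer is 5662.

5662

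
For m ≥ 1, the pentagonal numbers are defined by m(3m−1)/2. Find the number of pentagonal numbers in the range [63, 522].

12

The n-th pentagonal number is n(3n−1)/2.
Smallest index with value ≥ 63: n = 7 (giving 70).
Largest index with value ≤ 522: n = 18 (giving 477).
Indices 7 through 18: 12 terms.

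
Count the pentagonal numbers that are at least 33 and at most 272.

The n-th pentagonal number is n(3n−1)/2.
Smallest index with value ≥ 33: n = 5 (giving 35).
Largest index with value ≤ 272: n = 13 (giving 247).
Indices 5 through 13: 9 terms.

9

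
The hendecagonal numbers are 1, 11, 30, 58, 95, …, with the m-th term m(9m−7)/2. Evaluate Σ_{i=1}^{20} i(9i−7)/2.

12180

Σ i(9i−7)/2 = (9Σi² − 7Σi) / 2 over i = 1..20.
Σi = 210 and Σi² = 2870.
(9·2870 − 7·210) / 2 = 24360/2 = 12180.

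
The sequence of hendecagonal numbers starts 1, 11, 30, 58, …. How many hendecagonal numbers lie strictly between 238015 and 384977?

The n-th hendecagonal number is n(9n−7)/2.
Smallest index with value > 238015: n = 231 (giving 239316).
Largest index with value < 384977: n = 292 (giving 382666).
Indices 231 through 292: 62 terms.

62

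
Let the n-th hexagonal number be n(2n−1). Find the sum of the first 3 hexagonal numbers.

22

Σ i(2i−1) = 2Σi² − Σi over i = 1..3.
Σi = 6 and Σi² = 14.
2·14 − 1·6 = 22.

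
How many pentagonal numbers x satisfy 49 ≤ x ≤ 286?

8

The n-th pentagonal number is n(3n−1)/2.
Smallest index with value ≥ 49: n = 6 (giving 51).
Largest index with value ≤ 286: n = 13 (giving 247).
Indices 6 through 13: 8 terms.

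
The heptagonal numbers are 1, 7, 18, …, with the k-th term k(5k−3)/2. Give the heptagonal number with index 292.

212722

292·(5·292 − 3)/2 = 292·1457/2 = 212722.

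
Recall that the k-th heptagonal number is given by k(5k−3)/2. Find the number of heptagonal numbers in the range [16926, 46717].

The n-th heptagonal number is n(5n−3)/2.
Smallest index with value ≥ 16926: n = 83 (giving 17098).
Largest index with value ≤ 46717: n = 137 (giving 46717).
Indices 83 through 137: 55 terms.

55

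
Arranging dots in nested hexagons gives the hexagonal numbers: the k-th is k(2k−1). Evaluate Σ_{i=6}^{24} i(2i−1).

9405

Σ i(2i−1) = 2Σi² − Σi over i = 6..24.
Σi = 300 − 15 = 285 and Σi² = 4900 − 55 = 4845.
2·4845 − 1·285 = 9405.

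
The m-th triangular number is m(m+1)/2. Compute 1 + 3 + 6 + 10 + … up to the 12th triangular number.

Σ i(i+1)/2 = (Σi² + Σi) / 2 over i = 1..12.
Σi = 78 and Σi² = 650.
(1·650 + 1·78) / 2 = 728/2 = 364.

364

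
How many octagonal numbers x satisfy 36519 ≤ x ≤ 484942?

The n-th octagonal number is n(3n−2).
Smallest index with value ≥ 36519: n = 111 (giving 36741).
Largest index with value ≤ 484942: n = 402 (giving 484008).
Indices 111 through 402: 292 terms.

292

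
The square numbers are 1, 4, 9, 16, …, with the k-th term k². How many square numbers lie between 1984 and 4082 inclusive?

19

The n-th square number is n².
Smallest index with value ≥ 1984: n = 45 (giving 2025).
Largest index with value ≤ 4082: n = 63 (giving 3969).
Indices 45 through 63: 19 terms.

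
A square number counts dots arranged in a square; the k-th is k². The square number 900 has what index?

We need n² = 900, so n = √900 = 30.

30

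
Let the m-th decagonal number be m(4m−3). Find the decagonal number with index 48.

The 48th decagonal number is n(4n−3) with n = 48.
48·(4·48 − 3) = 48·189 = 9072.

9072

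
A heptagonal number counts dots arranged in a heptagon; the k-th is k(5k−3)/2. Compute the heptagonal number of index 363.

328878

363·(5·363 − 3)/2 = 363·1812/2 = 363·906 = 328878.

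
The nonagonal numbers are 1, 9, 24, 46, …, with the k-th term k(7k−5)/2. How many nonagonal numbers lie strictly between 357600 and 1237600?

The n-th nonagonal number is n(7n−5)/2.
Smallest index with value > 357600: n = 321 (giving 359841).
Largest index with value < 1237600: n = 594 (giving 1233441).
Indices 321 through 594: 274 terms.

274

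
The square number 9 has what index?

We need n² = 9, so n = √9 = 3.

3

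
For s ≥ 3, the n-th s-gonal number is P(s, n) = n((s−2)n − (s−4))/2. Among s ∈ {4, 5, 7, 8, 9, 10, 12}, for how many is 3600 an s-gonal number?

s = 4: P(4, 60) = 3600. ✓
s = 5: P(5, 49) = 3577 and P(5, 50) = 3725; 3600 is not s-gonal.
s = 7: P(7, 38) = 3553 and P(7, 39) = 3744; 3600 is not s-gonal.
s = 8: P(8, 34) = 3400 and P(8, 35) = 3605; 3600 is not s-gonal.
s = 9: P(9, 32) = 3504 and P(9, 33) = 3729; 3600 is not s-gonal.
s = 10: P(10, 30) = 3510 and P(10, 31) = 3751; 3600 is not s-gonal.
s = 12: P(12, 27) = 3537 and P(12, 28) = 3808; 3600 is not s-gonal.
Hits: s ∈ {4} → 1.

1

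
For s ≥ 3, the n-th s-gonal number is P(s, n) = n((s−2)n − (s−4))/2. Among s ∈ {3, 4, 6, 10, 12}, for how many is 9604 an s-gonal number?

1

s = 3: P(3, 138) = 9591 and P(3, 139) = 9730; 9604 is not s-gonal.
s = 4: P(4, 98) = 9604. ✓
s = 6: P(6, 69) = 9453 and P(6, 70) = 9730; 9604 is not s-gonal.
s = 10: P(10, 49) = 9457 and P(10, 50) = 9850; 9604 is not s-gonal.
s = 12: P(12, 44) = 9504 and P(12, 45) = 9945; 9604 is not s-gonal.
Hits: s ∈ {4} → 1.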